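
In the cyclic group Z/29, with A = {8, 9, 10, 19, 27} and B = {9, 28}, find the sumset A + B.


Work in Z/29Z: reduce every sum a + b modulo 29.
Enumerate all 10 pairs:
a = 8: 8+9=17, 8+28=7
a = 9: 9+9=18, 9+28=8
a = 10: 10+9=19, 10+28=9
a = 19: 19+9=28, 19+28=18
a = 27: 27+9=7, 27+28=26
Distinct residues collected: {7, 8, 9, 17, 18, 19, 26, 28}
|A + B| = 8 (out of 29 total residues).

A + B = {7, 8, 9, 17, 18, 19, 26, 28}


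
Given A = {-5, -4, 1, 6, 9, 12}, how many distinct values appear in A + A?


A + A = {a + a' : a, a' ∈ A}; |A| = 6.
General bounds: 2|A| - 1 ≤ |A + A| ≤ |A|(|A|+1)/2, i.e. 11 ≤ |A + A| ≤ 21.
Lower bound 2|A|-1 is attained iff A is an arithmetic progression.
Enumerate sums a + a' for a ≤ a' (symmetric, so this suffices):
a = -5: -5+-5=-10, -5+-4=-9, -5+1=-4, -5+6=1, -5+9=4, -5+12=7
a = -4: -4+-4=-8, -4+1=-3, -4+6=2, -4+9=5, -4+12=8
a = 1: 1+1=2, 1+6=7, 1+9=10, 1+12=13
a = 6: 6+6=12, 6+9=15, 6+12=18
a = 9: 9+9=18, 9+12=21
a = 12: 12+12=24
Distinct sums: {-10, -9, -8, -4, -3, 1, 2, 4, 5, 7, 8, 10, 12, 13, 15, 18, 21, 24}
|A + A| = 18

|A + A| = 18


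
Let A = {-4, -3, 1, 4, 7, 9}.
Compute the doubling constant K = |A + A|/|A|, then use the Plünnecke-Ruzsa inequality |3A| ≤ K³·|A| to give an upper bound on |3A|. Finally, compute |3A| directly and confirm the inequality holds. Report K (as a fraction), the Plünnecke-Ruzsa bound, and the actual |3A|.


|A| = 6.
Step 1: Compute A + A by enumerating all 36 pairs.
A + A = {-8, -7, -6, -3, -2, 0, 1, 2, 3, 4, 5, 6, 8, 10, 11, 13, 14, 16, 18}, so |A + A| = 19.
Step 2: Doubling constant K = |A + A|/|A| = 19/6 = 19/6 ≈ 3.1667.
Step 3: Plünnecke-Ruzsa gives |3A| ≤ K³·|A| = (3.1667)³ · 6 ≈ 190.5278.
Step 4: Compute 3A = A + A + A directly by enumerating all triples (a,b,c) ∈ A³; |3A| = 36.
Step 5: Check 36 ≤ 190.5278? Yes ✓.

K = 19/6, Plünnecke-Ruzsa bound K³|A| ≈ 190.5278, |3A| = 36, inequality holds.


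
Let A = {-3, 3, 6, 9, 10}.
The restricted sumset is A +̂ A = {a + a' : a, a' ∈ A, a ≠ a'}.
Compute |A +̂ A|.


Restricted sumset: A +̂ A = {a + a' : a ∈ A, a' ∈ A, a ≠ a'}.
Equivalently, take A + A and drop any sum 2a that is achievable ONLY as a + a for a ∈ A (i.e. sums representable only with equal summands).
Enumerate pairs (a, a') with a < a' (symmetric, so each unordered pair gives one sum; this covers all a ≠ a'):
  -3 + 3 = 0
  -3 + 6 = 3
  -3 + 9 = 6
  -3 + 10 = 7
  3 + 6 = 9
  3 + 9 = 12
  3 + 10 = 13
  6 + 9 = 15
  6 + 10 = 16
  9 + 10 = 19
Collected distinct sums: {0, 3, 6, 7, 9, 12, 13, 15, 16, 19}
|A +̂ A| = 10
(Reference bound: |A +̂ A| ≥ 2|A| - 3 for |A| ≥ 2, with |A| = 5 giving ≥ 7.)

|A +̂ A| = 10


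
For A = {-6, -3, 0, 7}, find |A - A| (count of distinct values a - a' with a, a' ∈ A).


A - A = {a - a' : a, a' ∈ A}; |A| = 4.
Bounds: 2|A|-1 ≤ |A - A| ≤ |A|² - |A| + 1, i.e. 7 ≤ |A - A| ≤ 13.
Note: 0 ∈ A - A always (from a - a). The set is symmetric: if d ∈ A - A then -d ∈ A - A.
Enumerate nonzero differences d = a - a' with a > a' (then include -d):
Positive differences: {3, 6, 7, 10, 13}
Full difference set: {0} ∪ (positive diffs) ∪ (negative diffs).
|A - A| = 1 + 2·5 = 11 (matches direct enumeration: 11).

|A - A| = 11


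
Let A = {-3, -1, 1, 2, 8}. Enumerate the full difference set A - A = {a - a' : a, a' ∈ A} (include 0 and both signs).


A - A = {a - a' : a, a' ∈ A}.
Compute a - a' for each ordered pair (a, a'):
a = -3: -3--3=0, -3--1=-2, -3-1=-4, -3-2=-5, -3-8=-11
a = -1: -1--3=2, -1--1=0, -1-1=-2, -1-2=-3, -1-8=-9
a = 1: 1--3=4, 1--1=2, 1-1=0, 1-2=-1, 1-8=-7
a = 2: 2--3=5, 2--1=3, 2-1=1, 2-2=0, 2-8=-6
a = 8: 8--3=11, 8--1=9, 8-1=7, 8-2=6, 8-8=0
Collecting distinct values (and noting 0 appears from a-a):
A - A = {-11, -9, -7, -6, -5, -4, -3, -2, -1, 0, 1, 2, 3, 4, 5, 6, 7, 9, 11}
|A - A| = 19

A - A = {-11, -9, -7, -6, -5, -4, -3, -2, -1, 0, 1, 2, 3, 4, 5, 6, 7, 9, 11}


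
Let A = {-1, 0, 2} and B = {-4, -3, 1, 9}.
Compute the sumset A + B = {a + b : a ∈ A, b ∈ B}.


A + B = {a + b : a ∈ A, b ∈ B}.
Enumerate all |A|·|B| = 3·4 = 12 pairs (a, b) and collect distinct sums.
a = -1: -1+-4=-5, -1+-3=-4, -1+1=0, -1+9=8
a = 0: 0+-4=-4, 0+-3=-3, 0+1=1, 0+9=9
a = 2: 2+-4=-2, 2+-3=-1, 2+1=3, 2+9=11
Collecting distinct sums: A + B = {-5, -4, -3, -2, -1, 0, 1, 3, 8, 9, 11}
|A + B| = 11

A + B = {-5, -4, -3, -2, -1, 0, 1, 3, 8, 9, 11}


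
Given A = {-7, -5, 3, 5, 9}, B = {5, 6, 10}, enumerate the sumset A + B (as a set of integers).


A + B = {a + b : a ∈ A, b ∈ B}.
Enumerate all |A|·|B| = 5·3 = 15 pairs (a, b) and collect distinct sums.
a = -7: -7+5=-2, -7+6=-1, -7+10=3
a = -5: -5+5=0, -5+6=1, -5+10=5
a = 3: 3+5=8, 3+6=9, 3+10=13
a = 5: 5+5=10, 5+6=11, 5+10=15
a = 9: 9+5=14, 9+6=15, 9+10=19
Collecting distinct sums: A + B = {-2, -1, 0, 1, 3, 5, 8, 9, 10, 11, 13, 14, 15, 19}
|A + B| = 14

A + B = {-2, -1, 0, 1, 3, 5, 8, 9, 10, 11, 13, 14, 15, 19}


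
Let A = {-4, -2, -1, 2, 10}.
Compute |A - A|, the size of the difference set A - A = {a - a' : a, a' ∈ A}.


A - A = {a - a' : a, a' ∈ A}; |A| = 5.
Bounds: 2|A|-1 ≤ |A - A| ≤ |A|² - |A| + 1, i.e. 9 ≤ |A - A| ≤ 21.
Note: 0 ∈ A - A always (from a - a). The set is symmetric: if d ∈ A - A then -d ∈ A - A.
Enumerate nonzero differences d = a - a' with a > a' (then include -d):
Positive differences: {1, 2, 3, 4, 6, 8, 11, 12, 14}
Full difference set: {0} ∪ (positive diffs) ∪ (negative diffs).
|A - A| = 1 + 2·9 = 19 (matches direct enumeration: 19).

|A - A| = 19


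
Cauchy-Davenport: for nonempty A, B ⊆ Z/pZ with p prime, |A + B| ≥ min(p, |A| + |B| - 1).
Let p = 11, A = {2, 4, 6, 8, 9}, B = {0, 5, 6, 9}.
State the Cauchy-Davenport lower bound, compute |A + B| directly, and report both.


Cauchy-Davenport: |A + B| ≥ min(p, |A| + |B| - 1) for A, B nonempty in Z/pZ.
|A| = 5, |B| = 4, p = 11.
CD lower bound = min(11, 5 + 4 - 1) = min(11, 8) = 8.
Compute A + B mod 11 directly:
a = 2: 2+0=2, 2+5=7, 2+6=8, 2+9=0
a = 4: 4+0=4, 4+5=9, 4+6=10, 4+9=2
a = 6: 6+0=6, 6+5=0, 6+6=1, 6+9=4
a = 8: 8+0=8, 8+5=2, 8+6=3, 8+9=6
a = 9: 9+0=9, 9+5=3, 9+6=4, 9+9=7
A + B = {0, 1, 2, 3, 4, 6, 7, 8, 9, 10}, so |A + B| = 10.
Verify: 10 ≥ 8? Yes ✓.

CD lower bound = 8, actual |A + B| = 10.


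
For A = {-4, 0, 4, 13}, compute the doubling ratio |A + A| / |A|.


|A| = 4.
Compute A + A by enumerating all 16 pairs.
A + A = {-8, -4, 0, 4, 8, 9, 13, 17, 26}, so |A + A| = 9.
K = |A + A| / |A| = 9/4 (already in lowest terms) ≈ 2.2500.
Reference: AP of size 4 gives K = 7/4 ≈ 1.7500; a fully generic set of size 4 gives K ≈ 2.5000.

|A| = 4, |A + A| = 9, K = 9/4.


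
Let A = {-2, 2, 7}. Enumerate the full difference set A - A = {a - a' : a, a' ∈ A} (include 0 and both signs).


A - A = {a - a' : a, a' ∈ A}.
Compute a - a' for each ordered pair (a, a'):
a = -2: -2--2=0, -2-2=-4, -2-7=-9
a = 2: 2--2=4, 2-2=0, 2-7=-5
a = 7: 7--2=9, 7-2=5, 7-7=0
Collecting distinct values (and noting 0 appears from a-a):
A - A = {-9, -5, -4, 0, 4, 5, 9}
|A - A| = 7

A - A = {-9, -5, -4, 0, 4, 5, 9}


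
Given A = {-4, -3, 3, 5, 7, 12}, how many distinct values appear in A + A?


A + A = {a + a' : a, a' ∈ A}; |A| = 6.
General bounds: 2|A| - 1 ≤ |A + A| ≤ |A|(|A|+1)/2, i.e. 11 ≤ |A + A| ≤ 21.
Lower bound 2|A|-1 is attained iff A is an arithmetic progression.
Enumerate sums a + a' for a ≤ a' (symmetric, so this suffices):
a = -4: -4+-4=-8, -4+-3=-7, -4+3=-1, -4+5=1, -4+7=3, -4+12=8
a = -3: -3+-3=-6, -3+3=0, -3+5=2, -3+7=4, -3+12=9
a = 3: 3+3=6, 3+5=8, 3+7=10, 3+12=15
a = 5: 5+5=10, 5+7=12, 5+12=17
a = 7: 7+7=14, 7+12=19
a = 12: 12+12=24
Distinct sums: {-8, -7, -6, -1, 0, 1, 2, 3, 4, 6, 8, 9, 10, 12, 14, 15, 17, 19, 24}
|A + A| = 19

|A + A| = 19


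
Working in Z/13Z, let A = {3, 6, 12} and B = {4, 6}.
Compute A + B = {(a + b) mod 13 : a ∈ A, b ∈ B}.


Work in Z/13Z: reduce every sum a + b modulo 13.
Enumerate all 6 pairs:
a = 3: 3+4=7, 3+6=9
a = 6: 6+4=10, 6+6=12
a = 12: 12+4=3, 12+6=5
Distinct residues collected: {3, 5, 7, 9, 10, 12}
|A + B| = 6 (out of 13 total residues).

A + B = {3, 5, 7, 9, 10, 12}


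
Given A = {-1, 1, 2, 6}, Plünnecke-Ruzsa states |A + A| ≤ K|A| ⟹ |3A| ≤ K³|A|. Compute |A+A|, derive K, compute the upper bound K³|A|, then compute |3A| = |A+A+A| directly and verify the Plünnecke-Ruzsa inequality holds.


|A| = 4.
Step 1: Compute A + A by enumerating all 16 pairs.
A + A = {-2, 0, 1, 2, 3, 4, 5, 7, 8, 12}, so |A + A| = 10.
Step 2: Doubling constant K = |A + A|/|A| = 10/4 = 10/4 ≈ 2.5000.
Step 3: Plünnecke-Ruzsa gives |3A| ≤ K³·|A| = (2.5000)³ · 4 ≈ 62.5000.
Step 4: Compute 3A = A + A + A directly by enumerating all triples (a,b,c) ∈ A³; |3A| = 17.
Step 5: Check 17 ≤ 62.5000? Yes ✓.

K = 10/4, Plünnecke-Ruzsa bound K³|A| ≈ 62.5000, |3A| = 17, inequality holds.


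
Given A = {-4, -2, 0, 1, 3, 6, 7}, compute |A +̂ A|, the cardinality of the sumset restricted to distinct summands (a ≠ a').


Restricted sumset: A +̂ A = {a + a' : a ∈ A, a' ∈ A, a ≠ a'}.
Equivalently, take A + A and drop any sum 2a that is achievable ONLY as a + a for a ∈ A (i.e. sums representable only with equal summands).
Enumerate pairs (a, a') with a < a' (symmetric, so each unordered pair gives one sum; this covers all a ≠ a'):
  -4 + -2 = -6
  -4 + 0 = -4
  -4 + 1 = -3
  -4 + 3 = -1
  -4 + 6 = 2
  -4 + 7 = 3
  -2 + 0 = -2
  -2 + 1 = -1
  -2 + 3 = 1
  -2 + 6 = 4
  -2 + 7 = 5
  0 + 1 = 1
  0 + 3 = 3
  0 + 6 = 6
  0 + 7 = 7
  1 + 3 = 4
  1 + 6 = 7
  1 + 7 = 8
  3 + 6 = 9
  3 + 7 = 10
  6 + 7 = 13
Collected distinct sums: {-6, -4, -3, -2, -1, 1, 2, 3, 4, 5, 6, 7, 8, 9, 10, 13}
|A +̂ A| = 16
(Reference bound: |A +̂ A| ≥ 2|A| - 3 for |A| ≥ 2, with |A| = 7 giving ≥ 11.)

|A +̂ A| = 16


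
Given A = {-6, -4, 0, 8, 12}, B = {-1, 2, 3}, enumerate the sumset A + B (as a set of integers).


A + B = {a + b : a ∈ A, b ∈ B}.
Enumerate all |A|·|B| = 5·3 = 15 pairs (a, b) and collect distinct sums.
a = -6: -6+-1=-7, -6+2=-4, -6+3=-3
a = -4: -4+-1=-5, -4+2=-2, -4+3=-1
a = 0: 0+-1=-1, 0+2=2, 0+3=3
a = 8: 8+-1=7, 8+2=10, 8+3=11
a = 12: 12+-1=11, 12+2=14, 12+3=15
Collecting distinct sums: A + B = {-7, -5, -4, -3, -2, -1, 2, 3, 7, 10, 11, 14, 15}
|A + B| = 13

A + B = {-7, -5, -4, -3, -2, -1, 2, 3, 7, 10, 11, 14, 15}


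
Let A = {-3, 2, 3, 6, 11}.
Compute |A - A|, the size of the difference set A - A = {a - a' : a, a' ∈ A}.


A - A = {a - a' : a, a' ∈ A}; |A| = 5.
Bounds: 2|A|-1 ≤ |A - A| ≤ |A|² - |A| + 1, i.e. 9 ≤ |A - A| ≤ 21.
Note: 0 ∈ A - A always (from a - a). The set is symmetric: if d ∈ A - A then -d ∈ A - A.
Enumerate nonzero differences d = a - a' with a > a' (then include -d):
Positive differences: {1, 3, 4, 5, 6, 8, 9, 14}
Full difference set: {0} ∪ (positive diffs) ∪ (negative diffs).
|A - A| = 1 + 2·8 = 17 (matches direct enumeration: 17).

|A - A| = 17


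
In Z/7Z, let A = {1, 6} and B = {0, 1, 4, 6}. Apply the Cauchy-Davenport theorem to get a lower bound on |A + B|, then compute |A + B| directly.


Cauchy-Davenport: |A + B| ≥ min(p, |A| + |B| - 1) for A, B nonempty in Z/pZ.
|A| = 2, |B| = 4, p = 7.
CD lower bound = min(7, 2 + 4 - 1) = min(7, 5) = 5.
Compute A + B mod 7 directly:
a = 1: 1+0=1, 1+1=2, 1+4=5, 1+6=0
a = 6: 6+0=6, 6+1=0, 6+4=3, 6+6=5
A + B = {0, 1, 2, 3, 5, 6}, so |A + B| = 6.
Verify: 6 ≥ 5? Yes ✓.

CD lower bound = 5, actual |A + B| = 6.


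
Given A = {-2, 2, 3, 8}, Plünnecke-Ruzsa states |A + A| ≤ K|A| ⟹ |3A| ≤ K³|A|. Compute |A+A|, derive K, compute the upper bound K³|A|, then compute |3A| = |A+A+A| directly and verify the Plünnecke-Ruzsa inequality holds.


|A| = 4.
Step 1: Compute A + A by enumerating all 16 pairs.
A + A = {-4, 0, 1, 4, 5, 6, 10, 11, 16}, so |A + A| = 9.
Step 2: Doubling constant K = |A + A|/|A| = 9/4 = 9/4 ≈ 2.2500.
Step 3: Plünnecke-Ruzsa gives |3A| ≤ K³·|A| = (2.2500)³ · 4 ≈ 45.5625.
Step 4: Compute 3A = A + A + A directly by enumerating all triples (a,b,c) ∈ A³; |3A| = 16.
Step 5: Check 16 ≤ 45.5625? Yes ✓.

K = 9/4, Plünnecke-Ruzsa bound K³|A| ≈ 45.5625, |3A| = 16, inequality holds.


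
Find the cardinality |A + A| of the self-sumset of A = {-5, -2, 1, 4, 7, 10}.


A + A = {a + a' : a, a' ∈ A}; |A| = 6.
General bounds: 2|A| - 1 ≤ |A + A| ≤ |A|(|A|+1)/2, i.e. 11 ≤ |A + A| ≤ 21.
Lower bound 2|A|-1 is attained iff A is an arithmetic progression.
Enumerate sums a + a' for a ≤ a' (symmetric, so this suffices):
a = -5: -5+-5=-10, -5+-2=-7, -5+1=-4, -5+4=-1, -5+7=2, -5+10=5
a = -2: -2+-2=-4, -2+1=-1, -2+4=2, -2+7=5, -2+10=8
a = 1: 1+1=2, 1+4=5, 1+7=8, 1+10=11
a = 4: 4+4=8, 4+7=11, 4+10=14
a = 7: 7+7=14, 7+10=17
a = 10: 10+10=20
Distinct sums: {-10, -7, -4, -1, 2, 5, 8, 11, 14, 17, 20}
|A + A| = 11

|A + A| = 11


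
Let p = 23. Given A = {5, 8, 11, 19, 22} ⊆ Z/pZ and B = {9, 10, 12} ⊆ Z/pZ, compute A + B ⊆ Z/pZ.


Work in Z/23Z: reduce every sum a + b modulo 23.
Enumerate all 15 pairs:
a = 5: 5+9=14, 5+10=15, 5+12=17
a = 8: 8+9=17, 8+10=18, 8+12=20
a = 11: 11+9=20, 11+10=21, 11+12=0
a = 19: 19+9=5, 19+10=6, 19+12=8
a = 22: 22+9=8, 22+10=9, 22+12=11
Distinct residues collected: {0, 5, 6, 8, 9, 11, 14, 15, 17, 18, 20, 21}
|A + B| = 12 (out of 23 total residues).

A + B = {0, 5, 6, 8, 9, 11, 14, 15, 17, 18, 20, 21}


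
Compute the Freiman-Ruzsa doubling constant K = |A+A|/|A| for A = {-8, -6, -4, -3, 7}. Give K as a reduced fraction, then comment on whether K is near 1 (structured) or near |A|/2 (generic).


|A| = 5.
Compute A + A by enumerating all 25 pairs.
A + A = {-16, -14, -12, -11, -10, -9, -8, -7, -6, -1, 1, 3, 4, 14}, so |A + A| = 14.
K = |A + A| / |A| = 14/5 (already in lowest terms) ≈ 2.8000.
Reference: AP of size 5 gives K = 9/5 ≈ 1.8000; a fully generic set of size 5 gives K ≈ 3.0000.

|A| = 5, |A + A| = 14, K = 14/5.


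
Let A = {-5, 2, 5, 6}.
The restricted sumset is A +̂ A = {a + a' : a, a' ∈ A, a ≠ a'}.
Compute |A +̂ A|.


Restricted sumset: A +̂ A = {a + a' : a ∈ A, a' ∈ A, a ≠ a'}.
Equivalently, take A + A and drop any sum 2a that is achievable ONLY as a + a for a ∈ A (i.e. sums representable only with equal summands).
Enumerate pairs (a, a') with a < a' (symmetric, so each unordered pair gives one sum; this covers all a ≠ a'):
  -5 + 2 = -3
  -5 + 5 = 0
  -5 + 6 = 1
  2 + 5 = 7
  2 + 6 = 8
  5 + 6 = 11
Collected distinct sums: {-3, 0, 1, 7, 8, 11}
|A +̂ A| = 6
(Reference bound: |A +̂ A| ≥ 2|A| - 3 for |A| ≥ 2, with |A| = 4 giving ≥ 5.)

|A +̂ A| = 6


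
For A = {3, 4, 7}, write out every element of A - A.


A - A = {a - a' : a, a' ∈ A}.
Compute a - a' for each ordered pair (a, a'):
a = 3: 3-3=0, 3-4=-1, 3-7=-4
a = 4: 4-3=1, 4-4=0, 4-7=-3
a = 7: 7-3=4, 7-4=3, 7-7=0
Collecting distinct values (and noting 0 appears from a-a):
A - A = {-4, -3, -1, 0, 1, 3, 4}
|A - A| = 7

A - A = {-4, -3, -1, 0, 1, 3, 4}


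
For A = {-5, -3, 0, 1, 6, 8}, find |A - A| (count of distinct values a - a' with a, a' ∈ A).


A - A = {a - a' : a, a' ∈ A}; |A| = 6.
Bounds: 2|A|-1 ≤ |A - A| ≤ |A|² - |A| + 1, i.e. 11 ≤ |A - A| ≤ 31.
Note: 0 ∈ A - A always (from a - a). The set is symmetric: if d ∈ A - A then -d ∈ A - A.
Enumerate nonzero differences d = a - a' with a > a' (then include -d):
Positive differences: {1, 2, 3, 4, 5, 6, 7, 8, 9, 11, 13}
Full difference set: {0} ∪ (positive diffs) ∪ (negative diffs).
|A - A| = 1 + 2·11 = 23 (matches direct enumeration: 23).

|A - A| = 23


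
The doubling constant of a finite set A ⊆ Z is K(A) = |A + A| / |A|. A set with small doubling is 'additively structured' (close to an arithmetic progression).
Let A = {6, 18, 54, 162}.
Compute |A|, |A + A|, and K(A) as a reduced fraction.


|A| = 4.
Compute A + A by enumerating all 16 pairs.
A + A = {12, 24, 36, 60, 72, 108, 168, 180, 216, 324}, so |A + A| = 10.
K = |A + A| / |A| = 10/4 = 5/2 ≈ 2.5000.
Reference: AP of size 4 gives K = 7/4 ≈ 1.7500; a fully generic set of size 4 gives K ≈ 2.5000.

|A| = 4, |A + A| = 10, K = 10/4 = 5/2.


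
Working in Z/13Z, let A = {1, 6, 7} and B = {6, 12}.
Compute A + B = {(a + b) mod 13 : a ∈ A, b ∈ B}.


Work in Z/13Z: reduce every sum a + b modulo 13.
Enumerate all 6 pairs:
a = 1: 1+6=7, 1+12=0
a = 6: 6+6=12, 6+12=5
a = 7: 7+6=0, 7+12=6
Distinct residues collected: {0, 5, 6, 7, 12}
|A + B| = 5 (out of 13 total residues).

A + B = {0, 5, 6, 7, 12}


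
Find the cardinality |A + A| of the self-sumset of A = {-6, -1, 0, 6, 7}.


A + A = {a + a' : a, a' ∈ A}; |A| = 5.
General bounds: 2|A| - 1 ≤ |A + A| ≤ |A|(|A|+1)/2, i.e. 9 ≤ |A + A| ≤ 15.
Lower bound 2|A|-1 is attained iff A is an arithmetic progression.
Enumerate sums a + a' for a ≤ a' (symmetric, so this suffices):
a = -6: -6+-6=-12, -6+-1=-7, -6+0=-6, -6+6=0, -6+7=1
a = -1: -1+-1=-2, -1+0=-1, -1+6=5, -1+7=6
a = 0: 0+0=0, 0+6=6, 0+7=7
a = 6: 6+6=12, 6+7=13
a = 7: 7+7=14
Distinct sums: {-12, -7, -6, -2, -1, 0, 1, 5, 6, 7, 12, 13, 14}
|A + A| = 13

|A + A| = 13


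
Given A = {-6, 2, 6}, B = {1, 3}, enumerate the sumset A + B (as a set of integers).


A + B = {a + b : a ∈ A, b ∈ B}.
Enumerate all |A|·|B| = 3·2 = 6 pairs (a, b) and collect distinct sums.
a = -6: -6+1=-5, -6+3=-3
a = 2: 2+1=3, 2+3=5
a = 6: 6+1=7, 6+3=9
Collecting distinct sums: A + B = {-5, -3, 3, 5, 7, 9}
|A + B| = 6

A + B = {-5, -3, 3, 5, 7, 9}


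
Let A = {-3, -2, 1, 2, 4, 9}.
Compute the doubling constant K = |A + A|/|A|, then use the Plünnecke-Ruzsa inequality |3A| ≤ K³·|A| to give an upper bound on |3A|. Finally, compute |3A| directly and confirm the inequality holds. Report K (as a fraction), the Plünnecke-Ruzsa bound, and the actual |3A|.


|A| = 6.
Step 1: Compute A + A by enumerating all 36 pairs.
A + A = {-6, -5, -4, -2, -1, 0, 1, 2, 3, 4, 5, 6, 7, 8, 10, 11, 13, 18}, so |A + A| = 18.
Step 2: Doubling constant K = |A + A|/|A| = 18/6 = 18/6 ≈ 3.0000.
Step 3: Plünnecke-Ruzsa gives |3A| ≤ K³·|A| = (3.0000)³ · 6 ≈ 162.0000.
Step 4: Compute 3A = A + A + A directly by enumerating all triples (a,b,c) ∈ A³; |3A| = 31.
Step 5: Check 31 ≤ 162.0000? Yes ✓.

K = 18/6, Plünnecke-Ruzsa bound K³|A| ≈ 162.0000, |3A| = 31, inequality holds.


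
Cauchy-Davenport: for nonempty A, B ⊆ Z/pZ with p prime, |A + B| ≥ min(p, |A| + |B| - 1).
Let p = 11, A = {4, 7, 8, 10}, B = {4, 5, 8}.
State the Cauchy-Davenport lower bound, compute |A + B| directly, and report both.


Cauchy-Davenport: |A + B| ≥ min(p, |A| + |B| - 1) for A, B nonempty in Z/pZ.
|A| = 4, |B| = 3, p = 11.
CD lower bound = min(11, 4 + 3 - 1) = min(11, 6) = 6.
Compute A + B mod 11 directly:
a = 4: 4+4=8, 4+5=9, 4+8=1
a = 7: 7+4=0, 7+5=1, 7+8=4
a = 8: 8+4=1, 8+5=2, 8+8=5
a = 10: 10+4=3, 10+5=4, 10+8=7
A + B = {0, 1, 2, 3, 4, 5, 7, 8, 9}, so |A + B| = 9.
Verify: 9 ≥ 6? Yes ✓.

CD lower bound = 6, actual |A + B| = 9.


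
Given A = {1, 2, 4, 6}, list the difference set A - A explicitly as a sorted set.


A - A = {a - a' : a, a' ∈ A}.
Compute a - a' for each ordered pair (a, a'):
a = 1: 1-1=0, 1-2=-1, 1-4=-3, 1-6=-5
a = 2: 2-1=1, 2-2=0, 2-4=-2, 2-6=-4
a = 4: 4-1=3, 4-2=2, 4-4=0, 4-6=-2
a = 6: 6-1=5, 6-2=4, 6-4=2, 6-6=0
Collecting distinct values (and noting 0 appears from a-a):
A - A = {-5, -4, -3, -2, -1, 0, 1, 2, 3, 4, 5}
|A - A| = 11

A - A = {-5, -4, -3, -2, -1, 0, 1, 2, 3, 4, 5}


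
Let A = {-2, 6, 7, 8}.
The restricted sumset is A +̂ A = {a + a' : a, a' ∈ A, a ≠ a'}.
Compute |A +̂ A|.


Restricted sumset: A +̂ A = {a + a' : a ∈ A, a' ∈ A, a ≠ a'}.
Equivalently, take A + A and drop any sum 2a that is achievable ONLY as a + a for a ∈ A (i.e. sums representable only with equal summands).
Enumerate pairs (a, a') with a < a' (symmetric, so each unordered pair gives one sum; this covers all a ≠ a'):
  -2 + 6 = 4
  -2 + 7 = 5
  -2 + 8 = 6
  6 + 7 = 13
  6 + 8 = 14
  7 + 8 = 15
Collected distinct sums: {4, 5, 6, 13, 14, 15}
|A +̂ A| = 6
(Reference bound: |A +̂ A| ≥ 2|A| - 3 for |A| ≥ 2, with |A| = 4 giving ≥ 5.)

|A +̂ A| = 6


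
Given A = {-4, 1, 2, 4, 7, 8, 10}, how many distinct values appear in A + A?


A + A = {a + a' : a, a' ∈ A}; |A| = 7.
General bounds: 2|A| - 1 ≤ |A + A| ≤ |A|(|A|+1)/2, i.e. 13 ≤ |A + A| ≤ 28.
Lower bound 2|A|-1 is attained iff A is an arithmetic progression.
Enumerate sums a + a' for a ≤ a' (symmetric, so this suffices):
a = -4: -4+-4=-8, -4+1=-3, -4+2=-2, -4+4=0, -4+7=3, -4+8=4, -4+10=6
a = 1: 1+1=2, 1+2=3, 1+4=5, 1+7=8, 1+8=9, 1+10=11
a = 2: 2+2=4, 2+4=6, 2+7=9, 2+8=10, 2+10=12
a = 4: 4+4=8, 4+7=11, 4+8=12, 4+10=14
a = 7: 7+7=14, 7+8=15, 7+10=17
a = 8: 8+8=16, 8+10=18
a = 10: 10+10=20
Distinct sums: {-8, -3, -2, 0, 2, 3, 4, 5, 6, 8, 9, 10, 11, 12, 14, 15, 16, 17, 18, 20}
|A + A| = 20

|A + A| = 20


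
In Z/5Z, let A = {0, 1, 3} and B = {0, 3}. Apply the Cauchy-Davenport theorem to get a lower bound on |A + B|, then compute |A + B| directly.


Cauchy-Davenport: |A + B| ≥ min(p, |A| + |B| - 1) for A, B nonempty in Z/pZ.
|A| = 3, |B| = 2, p = 5.
CD lower bound = min(5, 3 + 2 - 1) = min(5, 4) = 4.
Compute A + B mod 5 directly:
a = 0: 0+0=0, 0+3=3
a = 1: 1+0=1, 1+3=4
a = 3: 3+0=3, 3+3=1
A + B = {0, 1, 3, 4}, so |A + B| = 4.
Verify: 4 ≥ 4? Yes ✓.

CD lower bound = 4, actual |A + B| = 4.


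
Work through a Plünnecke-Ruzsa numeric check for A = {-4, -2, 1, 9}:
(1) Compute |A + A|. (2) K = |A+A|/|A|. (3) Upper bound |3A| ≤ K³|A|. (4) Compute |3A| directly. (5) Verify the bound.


|A| = 4.
Step 1: Compute A + A by enumerating all 16 pairs.
A + A = {-8, -6, -4, -3, -1, 2, 5, 7, 10, 18}, so |A + A| = 10.
Step 2: Doubling constant K = |A + A|/|A| = 10/4 = 10/4 ≈ 2.5000.
Step 3: Plünnecke-Ruzsa gives |3A| ≤ K³·|A| = (2.5000)³ · 4 ≈ 62.5000.
Step 4: Compute 3A = A + A + A directly by enumerating all triples (a,b,c) ∈ A³; |3A| = 19.
Step 5: Check 19 ≤ 62.5000? Yes ✓.

K = 10/4, Plünnecke-Ruzsa bound K³|A| ≈ 62.5000, |3A| = 19, inequality holds.


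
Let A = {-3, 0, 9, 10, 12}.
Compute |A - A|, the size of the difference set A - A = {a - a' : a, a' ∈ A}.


A - A = {a - a' : a, a' ∈ A}; |A| = 5.
Bounds: 2|A|-1 ≤ |A - A| ≤ |A|² - |A| + 1, i.e. 9 ≤ |A - A| ≤ 21.
Note: 0 ∈ A - A always (from a - a). The set is symmetric: if d ∈ A - A then -d ∈ A - A.
Enumerate nonzero differences d = a - a' with a > a' (then include -d):
Positive differences: {1, 2, 3, 9, 10, 12, 13, 15}
Full difference set: {0} ∪ (positive diffs) ∪ (negative diffs).
|A - A| = 1 + 2·8 = 17 (matches direct enumeration: 17).

|A - A| = 17


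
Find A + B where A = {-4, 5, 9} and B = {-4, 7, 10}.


A + B = {a + b : a ∈ A, b ∈ B}.
Enumerate all |A|·|B| = 3·3 = 9 pairs (a, b) and collect distinct sums.
a = -4: -4+-4=-8, -4+7=3, -4+10=6
a = 5: 5+-4=1, 5+7=12, 5+10=15
a = 9: 9+-4=5, 9+7=16, 9+10=19
Collecting distinct sums: A + B = {-8, 1, 3, 5, 6, 12, 15, 16, 19}
|A + B| = 9

A + B = {-8, 1, 3, 5, 6, 12, 15, 16, 19}


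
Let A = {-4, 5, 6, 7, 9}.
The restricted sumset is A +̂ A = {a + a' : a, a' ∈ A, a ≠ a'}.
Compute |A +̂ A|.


Restricted sumset: A +̂ A = {a + a' : a ∈ A, a' ∈ A, a ≠ a'}.
Equivalently, take A + A and drop any sum 2a that is achievable ONLY as a + a for a ∈ A (i.e. sums representable only with equal summands).
Enumerate pairs (a, a') with a < a' (symmetric, so each unordered pair gives one sum; this covers all a ≠ a'):
  -4 + 5 = 1
  -4 + 6 = 2
  -4 + 7 = 3
  -4 + 9 = 5
  5 + 6 = 11
  5 + 7 = 12
  5 + 9 = 14
  6 + 7 = 13
  6 + 9 = 15
  7 + 9 = 16
Collected distinct sums: {1, 2, 3, 5, 11, 12, 13, 14, 15, 16}
|A +̂ A| = 10
(Reference bound: |A +̂ A| ≥ 2|A| - 3 for |A| ≥ 2, with |A| = 5 giving ≥ 7.)

|A +̂ A| = 10


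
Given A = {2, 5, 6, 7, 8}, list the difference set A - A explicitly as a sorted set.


A - A = {a - a' : a, a' ∈ A}.
Compute a - a' for each ordered pair (a, a'):
a = 2: 2-2=0, 2-5=-3, 2-6=-4, 2-7=-5, 2-8=-6
a = 5: 5-2=3, 5-5=0, 5-6=-1, 5-7=-2, 5-8=-3
a = 6: 6-2=4, 6-5=1, 6-6=0, 6-7=-1, 6-8=-2
a = 7: 7-2=5, 7-5=2, 7-6=1, 7-7=0, 7-8=-1
a = 8: 8-2=6, 8-5=3, 8-6=2, 8-7=1, 8-8=0
Collecting distinct values (and noting 0 appears from a-a):
A - A = {-6, -5, -4, -3, -2, -1, 0, 1, 2, 3, 4, 5, 6}
|A - A| = 13

A - A = {-6, -5, -4, -3, -2, -1, 0, 1, 2, 3, 4, 5, 6}


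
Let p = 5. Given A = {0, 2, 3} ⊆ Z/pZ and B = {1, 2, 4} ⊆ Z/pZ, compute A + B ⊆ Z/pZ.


Work in Z/5Z: reduce every sum a + b modulo 5.
Enumerate all 9 pairs:
a = 0: 0+1=1, 0+2=2, 0+4=4
a = 2: 2+1=3, 2+2=4, 2+4=1
a = 3: 3+1=4, 3+2=0, 3+4=2
Distinct residues collected: {0, 1, 2, 3, 4}
|A + B| = 5 (out of 5 total residues).

A + B = {0, 1, 2, 3, 4}


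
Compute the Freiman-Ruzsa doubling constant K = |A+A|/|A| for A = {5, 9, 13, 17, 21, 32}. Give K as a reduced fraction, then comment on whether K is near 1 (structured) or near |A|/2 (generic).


|A| = 6.
Compute A + A by enumerating all 36 pairs.
A + A = {10, 14, 18, 22, 26, 30, 34, 37, 38, 41, 42, 45, 49, 53, 64}, so |A + A| = 15.
K = |A + A| / |A| = 15/6 = 5/2 ≈ 2.5000.
Reference: AP of size 6 gives K = 11/6 ≈ 1.8333; a fully generic set of size 6 gives K ≈ 3.5000.

|A| = 6, |A + A| = 15, K = 15/6 = 5/2.


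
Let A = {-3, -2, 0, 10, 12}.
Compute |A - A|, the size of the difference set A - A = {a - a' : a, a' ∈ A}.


A - A = {a - a' : a, a' ∈ A}; |A| = 5.
Bounds: 2|A|-1 ≤ |A - A| ≤ |A|² - |A| + 1, i.e. 9 ≤ |A - A| ≤ 21.
Note: 0 ∈ A - A always (from a - a). The set is symmetric: if d ∈ A - A then -d ∈ A - A.
Enumerate nonzero differences d = a - a' with a > a' (then include -d):
Positive differences: {1, 2, 3, 10, 12, 13, 14, 15}
Full difference set: {0} ∪ (positive diffs) ∪ (negative diffs).
|A - A| = 1 + 2·8 = 17 (matches direct enumeration: 17).

|A - A| = 17


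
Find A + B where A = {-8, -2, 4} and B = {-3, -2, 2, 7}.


A + B = {a + b : a ∈ A, b ∈ B}.
Enumerate all |A|·|B| = 3·4 = 12 pairs (a, b) and collect distinct sums.
a = -8: -8+-3=-11, -8+-2=-10, -8+2=-6, -8+7=-1
a = -2: -2+-3=-5, -2+-2=-4, -2+2=0, -2+7=5
a = 4: 4+-3=1, 4+-2=2, 4+2=6, 4+7=11
Collecting distinct sums: A + B = {-11, -10, -6, -5, -4, -1, 0, 1, 2, 5, 6, 11}
|A + B| = 12

A + B = {-11, -10, -6, -5, -4, -1, 0, 1, 2, 5, 6, 11}


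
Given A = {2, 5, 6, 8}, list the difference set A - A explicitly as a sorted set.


A - A = {a - a' : a, a' ∈ A}.
Compute a - a' for each ordered pair (a, a'):
a = 2: 2-2=0, 2-5=-3, 2-6=-4, 2-8=-6
a = 5: 5-2=3, 5-5=0, 5-6=-1, 5-8=-3
a = 6: 6-2=4, 6-5=1, 6-6=0, 6-8=-2
a = 8: 8-2=6, 8-5=3, 8-6=2, 8-8=0
Collecting distinct values (and noting 0 appears from a-a):
A - A = {-6, -4, -3, -2, -1, 0, 1, 2, 3, 4, 6}
|A - A| = 11

A - A = {-6, -4, -3, -2, -1, 0, 1, 2, 3, 4, 6}


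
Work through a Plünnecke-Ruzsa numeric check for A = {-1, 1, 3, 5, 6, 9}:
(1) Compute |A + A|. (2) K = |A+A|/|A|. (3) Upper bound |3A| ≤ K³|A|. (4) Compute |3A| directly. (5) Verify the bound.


|A| = 6.
Step 1: Compute A + A by enumerating all 36 pairs.
A + A = {-2, 0, 2, 4, 5, 6, 7, 8, 9, 10, 11, 12, 14, 15, 18}, so |A + A| = 15.
Step 2: Doubling constant K = |A + A|/|A| = 15/6 = 15/6 ≈ 2.5000.
Step 3: Plünnecke-Ruzsa gives |3A| ≤ K³·|A| = (2.5000)³ · 6 ≈ 93.7500.
Step 4: Compute 3A = A + A + A directly by enumerating all triples (a,b,c) ∈ A³; |3A| = 25.
Step 5: Check 25 ≤ 93.7500? Yes ✓.

K = 15/6, Plünnecke-Ruzsa bound K³|A| ≈ 93.7500, |3A| = 25, inequality holds.


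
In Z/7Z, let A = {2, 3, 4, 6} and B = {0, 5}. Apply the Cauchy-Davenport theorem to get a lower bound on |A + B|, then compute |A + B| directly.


Cauchy-Davenport: |A + B| ≥ min(p, |A| + |B| - 1) for A, B nonempty in Z/pZ.
|A| = 4, |B| = 2, p = 7.
CD lower bound = min(7, 4 + 2 - 1) = min(7, 5) = 5.
Compute A + B mod 7 directly:
a = 2: 2+0=2, 2+5=0
a = 3: 3+0=3, 3+5=1
a = 4: 4+0=4, 4+5=2
a = 6: 6+0=6, 6+5=4
A + B = {0, 1, 2, 3, 4, 6}, so |A + B| = 6.
Verify: 6 ≥ 5? Yes ✓.

CD lower bound = 5, actual |A + B| = 6.


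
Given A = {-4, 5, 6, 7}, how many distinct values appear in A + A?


A + A = {a + a' : a, a' ∈ A}; |A| = 4.
General bounds: 2|A| - 1 ≤ |A + A| ≤ |A|(|A|+1)/2, i.e. 7 ≤ |A + A| ≤ 10.
Lower bound 2|A|-1 is attained iff A is an arithmetic progression.
Enumerate sums a + a' for a ≤ a' (symmetric, so this suffices):
a = -4: -4+-4=-8, -4+5=1, -4+6=2, -4+7=3
a = 5: 5+5=10, 5+6=11, 5+7=12
a = 6: 6+6=12, 6+7=13
a = 7: 7+7=14
Distinct sums: {-8, 1, 2, 3, 10, 11, 12, 13, 14}
|A + A| = 9

|A + A| = 9


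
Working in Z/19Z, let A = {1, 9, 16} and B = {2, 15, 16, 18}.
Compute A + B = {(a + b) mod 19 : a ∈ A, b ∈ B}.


Work in Z/19Z: reduce every sum a + b modulo 19.
Enumerate all 12 pairs:
a = 1: 1+2=3, 1+15=16, 1+16=17, 1+18=0
a = 9: 9+2=11, 9+15=5, 9+16=6, 9+18=8
a = 16: 16+2=18, 16+15=12, 16+16=13, 16+18=15
Distinct residues collected: {0, 3, 5, 6, 8, 11, 12, 13, 15, 16, 17, 18}
|A + B| = 12 (out of 19 total residues).

A + B = {0, 3, 5, 6, 8, 11, 12, 13, 15, 16, 17, 18}


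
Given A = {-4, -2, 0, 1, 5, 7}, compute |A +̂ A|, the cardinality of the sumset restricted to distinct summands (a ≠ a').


Restricted sumset: A +̂ A = {a + a' : a ∈ A, a' ∈ A, a ≠ a'}.
Equivalently, take A + A and drop any sum 2a that is achievable ONLY as a + a for a ∈ A (i.e. sums representable only with equal summands).
Enumerate pairs (a, a') with a < a' (symmetric, so each unordered pair gives one sum; this covers all a ≠ a'):
  -4 + -2 = -6
  -4 + 0 = -4
  -4 + 1 = -3
  -4 + 5 = 1
  -4 + 7 = 3
  -2 + 0 = -2
  -2 + 1 = -1
  -2 + 5 = 3
  -2 + 7 = 5
  0 + 1 = 1
  0 + 5 = 5
  0 + 7 = 7
  1 + 5 = 6
  1 + 7 = 8
  5 + 7 = 12
Collected distinct sums: {-6, -4, -3, -2, -1, 1, 3, 5, 6, 7, 8, 12}
|A +̂ A| = 12
(Reference bound: |A +̂ A| ≥ 2|A| - 3 for |A| ≥ 2, with |A| = 6 giving ≥ 9.)

|A +̂ A| = 12


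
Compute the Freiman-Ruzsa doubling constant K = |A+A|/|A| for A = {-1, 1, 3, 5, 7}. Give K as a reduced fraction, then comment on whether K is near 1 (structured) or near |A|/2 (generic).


|A| = 5.
Compute A + A by enumerating all 25 pairs.
A + A = {-2, 0, 2, 4, 6, 8, 10, 12, 14}, so |A + A| = 9.
K = |A + A| / |A| = 9/5 (already in lowest terms) ≈ 1.8000.
Reference: AP of size 5 gives K = 9/5 ≈ 1.8000; a fully generic set of size 5 gives K ≈ 3.0000.

|A| = 5, |A + A| = 9, K = 9/5.


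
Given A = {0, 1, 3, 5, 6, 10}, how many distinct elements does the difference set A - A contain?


A - A = {a - a' : a, a' ∈ A}; |A| = 6.
Bounds: 2|A|-1 ≤ |A - A| ≤ |A|² - |A| + 1, i.e. 11 ≤ |A - A| ≤ 31.
Note: 0 ∈ A - A always (from a - a). The set is symmetric: if d ∈ A - A then -d ∈ A - A.
Enumerate nonzero differences d = a - a' with a > a' (then include -d):
Positive differences: {1, 2, 3, 4, 5, 6, 7, 9, 10}
Full difference set: {0} ∪ (positive diffs) ∪ (negative diffs).
|A - A| = 1 + 2·9 = 19 (matches direct enumeration: 19).

|A - A| = 19


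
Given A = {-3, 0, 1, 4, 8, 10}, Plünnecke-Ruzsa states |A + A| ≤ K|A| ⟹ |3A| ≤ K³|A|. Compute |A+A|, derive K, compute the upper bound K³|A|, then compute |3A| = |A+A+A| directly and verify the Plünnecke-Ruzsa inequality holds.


|A| = 6.
Step 1: Compute A + A by enumerating all 36 pairs.
A + A = {-6, -3, -2, 0, 1, 2, 4, 5, 7, 8, 9, 10, 11, 12, 14, 16, 18, 20}, so |A + A| = 18.
Step 2: Doubling constant K = |A + A|/|A| = 18/6 = 18/6 ≈ 3.0000.
Step 3: Plünnecke-Ruzsa gives |3A| ≤ K³·|A| = (3.0000)³ · 6 ≈ 162.0000.
Step 4: Compute 3A = A + A + A directly by enumerating all triples (a,b,c) ∈ A³; |3A| = 33.
Step 5: Check 33 ≤ 162.0000? Yes ✓.

K = 18/6, Plünnecke-Ruzsa bound K³|A| ≈ 162.0000, |3A| = 33, inequality holds.


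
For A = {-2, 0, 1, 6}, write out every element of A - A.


A - A = {a - a' : a, a' ∈ A}.
Compute a - a' for each ordered pair (a, a'):
a = -2: -2--2=0, -2-0=-2, -2-1=-3, -2-6=-8
a = 0: 0--2=2, 0-0=0, 0-1=-1, 0-6=-6
a = 1: 1--2=3, 1-0=1, 1-1=0, 1-6=-5
a = 6: 6--2=8, 6-0=6, 6-1=5, 6-6=0
Collecting distinct values (and noting 0 appears from a-a):
A - A = {-8, -6, -5, -3, -2, -1, 0, 1, 2, 3, 5, 6, 8}
|A - A| = 13

A - A = {-8, -6, -5, -3, -2, -1, 0, 1, 2, 3, 5, 6, 8}


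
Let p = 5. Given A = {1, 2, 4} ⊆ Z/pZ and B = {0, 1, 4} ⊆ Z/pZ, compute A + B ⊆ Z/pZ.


Work in Z/5Z: reduce every sum a + b modulo 5.
Enumerate all 9 pairs:
a = 1: 1+0=1, 1+1=2, 1+4=0
a = 2: 2+0=2, 2+1=3, 2+4=1
a = 4: 4+0=4, 4+1=0, 4+4=3
Distinct residues collected: {0, 1, 2, 3, 4}
|A + B| = 5 (out of 5 total residues).

A + B = {0, 1, 2, 3, 4}


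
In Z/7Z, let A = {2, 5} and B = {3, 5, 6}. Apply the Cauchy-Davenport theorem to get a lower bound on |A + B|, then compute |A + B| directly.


Cauchy-Davenport: |A + B| ≥ min(p, |A| + |B| - 1) for A, B nonempty in Z/pZ.
|A| = 2, |B| = 3, p = 7.
CD lower bound = min(7, 2 + 3 - 1) = min(7, 4) = 4.
Compute A + B mod 7 directly:
a = 2: 2+3=5, 2+5=0, 2+6=1
a = 5: 5+3=1, 5+5=3, 5+6=4
A + B = {0, 1, 3, 4, 5}, so |A + B| = 5.
Verify: 5 ≥ 4? Yes ✓.

CD lower bound = 4, actual |A + B| = 5.


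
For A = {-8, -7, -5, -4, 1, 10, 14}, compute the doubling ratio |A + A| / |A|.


|A| = 7.
Compute A + A by enumerating all 49 pairs.
A + A = {-16, -15, -14, -13, -12, -11, -10, -9, -8, -7, -6, -4, -3, 2, 3, 5, 6, 7, 9, 10, 11, 15, 20, 24, 28}, so |A + A| = 25.
K = |A + A| / |A| = 25/7 (already in lowest terms) ≈ 3.5714.
Reference: AP of size 7 gives K = 13/7 ≈ 1.8571; a fully generic set of size 7 gives K ≈ 4.0000.

|A| = 7, |A + A| = 25, K = 25/7.


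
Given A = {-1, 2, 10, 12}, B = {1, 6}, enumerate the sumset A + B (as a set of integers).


A + B = {a + b : a ∈ A, b ∈ B}.
Enumerate all |A|·|B| = 4·2 = 8 pairs (a, b) and collect distinct sums.
a = -1: -1+1=0, -1+6=5
a = 2: 2+1=3, 2+6=8
a = 10: 10+1=11, 10+6=16
a = 12: 12+1=13, 12+6=18
Collecting distinct sums: A + B = {0, 3, 5, 8, 11, 13, 16, 18}
|A + B| = 8

A + B = {0, 3, 5, 8, 11, 13, 16, 18}


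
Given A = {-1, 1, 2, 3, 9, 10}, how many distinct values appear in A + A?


A + A = {a + a' : a, a' ∈ A}; |A| = 6.
General bounds: 2|A| - 1 ≤ |A + A| ≤ |A|(|A|+1)/2, i.e. 11 ≤ |A + A| ≤ 21.
Lower bound 2|A|-1 is attained iff A is an arithmetic progression.
Enumerate sums a + a' for a ≤ a' (symmetric, so this suffices):
a = -1: -1+-1=-2, -1+1=0, -1+2=1, -1+3=2, -1+9=8, -1+10=9
a = 1: 1+1=2, 1+2=3, 1+3=4, 1+9=10, 1+10=11
a = 2: 2+2=4, 2+3=5, 2+9=11, 2+10=12
a = 3: 3+3=6, 3+9=12, 3+10=13
a = 9: 9+9=18, 9+10=19
a = 10: 10+10=20
Distinct sums: {-2, 0, 1, 2, 3, 4, 5, 6, 8, 9, 10, 11, 12, 13, 18, 19, 20}
|A + A| = 17

|A + A| = 17


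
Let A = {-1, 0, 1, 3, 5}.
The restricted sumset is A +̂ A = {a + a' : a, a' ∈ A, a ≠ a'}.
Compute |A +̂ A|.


Restricted sumset: A +̂ A = {a + a' : a ∈ A, a' ∈ A, a ≠ a'}.
Equivalently, take A + A and drop any sum 2a that is achievable ONLY as a + a for a ∈ A (i.e. sums representable only with equal summands).
Enumerate pairs (a, a') with a < a' (symmetric, so each unordered pair gives one sum; this covers all a ≠ a'):
  -1 + 0 = -1
  -1 + 1 = 0
  -1 + 3 = 2
  -1 + 5 = 4
  0 + 1 = 1
  0 + 3 = 3
  0 + 5 = 5
  1 + 3 = 4
  1 + 5 = 6
  3 + 5 = 8
Collected distinct sums: {-1, 0, 1, 2, 3, 4, 5, 6, 8}
|A +̂ A| = 9
(Reference bound: |A +̂ A| ≥ 2|A| - 3 for |A| ≥ 2, with |A| = 5 giving ≥ 7.)

|A +̂ A| = 9


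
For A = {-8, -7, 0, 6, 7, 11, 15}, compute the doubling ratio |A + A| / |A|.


|A| = 7.
Compute A + A by enumerating all 49 pairs.
A + A = {-16, -15, -14, -8, -7, -2, -1, 0, 3, 4, 6, 7, 8, 11, 12, 13, 14, 15, 17, 18, 21, 22, 26, 30}, so |A + A| = 24.
K = |A + A| / |A| = 24/7 (already in lowest terms) ≈ 3.4286.
Reference: AP of size 7 gives K = 13/7 ≈ 1.8571; a fully generic set of size 7 gives K ≈ 4.0000.

|A| = 7, |A + A| = 24, K = 24/7.


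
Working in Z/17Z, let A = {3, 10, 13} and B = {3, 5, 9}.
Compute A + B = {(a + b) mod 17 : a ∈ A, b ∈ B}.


Work in Z/17Z: reduce every sum a + b modulo 17.
Enumerate all 9 pairs:
a = 3: 3+3=6, 3+5=8, 3+9=12
a = 10: 10+3=13, 10+5=15, 10+9=2
a = 13: 13+3=16, 13+5=1, 13+9=5
Distinct residues collected: {1, 2, 5, 6, 8, 12, 13, 15, 16}
|A + B| = 9 (out of 17 total residues).

A + B = {1, 2, 5, 6, 8, 12, 13, 15, 16}


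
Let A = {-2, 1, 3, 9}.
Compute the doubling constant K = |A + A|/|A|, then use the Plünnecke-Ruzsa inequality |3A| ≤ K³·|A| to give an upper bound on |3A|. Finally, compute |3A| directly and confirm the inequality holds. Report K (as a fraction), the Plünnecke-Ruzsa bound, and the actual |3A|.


|A| = 4.
Step 1: Compute A + A by enumerating all 16 pairs.
A + A = {-4, -1, 1, 2, 4, 6, 7, 10, 12, 18}, so |A + A| = 10.
Step 2: Doubling constant K = |A + A|/|A| = 10/4 = 10/4 ≈ 2.5000.
Step 3: Plünnecke-Ruzsa gives |3A| ≤ K³·|A| = (2.5000)³ · 4 ≈ 62.5000.
Step 4: Compute 3A = A + A + A directly by enumerating all triples (a,b,c) ∈ A³; |3A| = 19.
Step 5: Check 19 ≤ 62.5000? Yes ✓.

K = 10/4, Plünnecke-Ruzsa bound K³|A| ≈ 62.5000, |3A| = 19, inequality holds.


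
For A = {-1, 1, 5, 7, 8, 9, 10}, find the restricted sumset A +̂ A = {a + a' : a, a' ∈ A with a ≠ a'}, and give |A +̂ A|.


Restricted sumset: A +̂ A = {a + a' : a ∈ A, a' ∈ A, a ≠ a'}.
Equivalently, take A + A and drop any sum 2a that is achievable ONLY as a + a for a ∈ A (i.e. sums representable only with equal summands).
Enumerate pairs (a, a') with a < a' (symmetric, so each unordered pair gives one sum; this covers all a ≠ a'):
  -1 + 1 = 0
  -1 + 5 = 4
  -1 + 7 = 6
  -1 + 8 = 7
  -1 + 9 = 8
  -1 + 10 = 9
  1 + 5 = 6
  1 + 7 = 8
  1 + 8 = 9
  1 + 9 = 10
  1 + 10 = 11
  5 + 7 = 12
  5 + 8 = 13
  5 + 9 = 14
  5 + 10 = 15
  7 + 8 = 15
  7 + 9 = 16
  7 + 10 = 17
  8 + 9 = 17
  8 + 10 = 18
  9 + 10 = 19
Collected distinct sums: {0, 4, 6, 7, 8, 9, 10, 11, 12, 13, 14, 15, 16, 17, 18, 19}
|A +̂ A| = 16
(Reference bound: |A +̂ A| ≥ 2|A| - 3 for |A| ≥ 2, with |A| = 7 giving ≥ 11.)

|A +̂ A| = 16


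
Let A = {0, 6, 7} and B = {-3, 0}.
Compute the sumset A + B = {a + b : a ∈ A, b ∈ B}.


A + B = {a + b : a ∈ A, b ∈ B}.
Enumerate all |A|·|B| = 3·2 = 6 pairs (a, b) and collect distinct sums.
a = 0: 0+-3=-3, 0+0=0
a = 6: 6+-3=3, 6+0=6
a = 7: 7+-3=4, 7+0=7
Collecting distinct sums: A + B = {-3, 0, 3, 4, 6, 7}
|A + B| = 6

A + B = {-3, 0, 3, 4, 6, 7}


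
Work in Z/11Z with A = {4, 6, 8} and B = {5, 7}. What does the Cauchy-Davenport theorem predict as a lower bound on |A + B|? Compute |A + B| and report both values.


Cauchy-Davenport: |A + B| ≥ min(p, |A| + |B| - 1) for A, B nonempty in Z/pZ.
|A| = 3, |B| = 2, p = 11.
CD lower bound = min(11, 3 + 2 - 1) = min(11, 4) = 4.
Compute A + B mod 11 directly:
a = 4: 4+5=9, 4+7=0
a = 6: 6+5=0, 6+7=2
a = 8: 8+5=2, 8+7=4
A + B = {0, 2, 4, 9}, so |A + B| = 4.
Verify: 4 ≥ 4? Yes ✓.

CD lower bound = 4, actual |A + B| = 4.


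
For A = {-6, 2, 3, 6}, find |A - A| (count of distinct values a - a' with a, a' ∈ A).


A - A = {a - a' : a, a' ∈ A}; |A| = 4.
Bounds: 2|A|-1 ≤ |A - A| ≤ |A|² - |A| + 1, i.e. 7 ≤ |A - A| ≤ 13.
Note: 0 ∈ A - A always (from a - a). The set is symmetric: if d ∈ A - A then -d ∈ A - A.
Enumerate nonzero differences d = a - a' with a > a' (then include -d):
Positive differences: {1, 3, 4, 8, 9, 12}
Full difference set: {0} ∪ (positive diffs) ∪ (negative diffs).
|A - A| = 1 + 2·6 = 13 (matches direct enumeration: 13).

|A - A| = 13


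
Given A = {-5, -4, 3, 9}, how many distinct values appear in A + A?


A + A = {a + a' : a, a' ∈ A}; |A| = 4.
General bounds: 2|A| - 1 ≤ |A + A| ≤ |A|(|A|+1)/2, i.e. 7 ≤ |A + A| ≤ 10.
Lower bound 2|A|-1 is attained iff A is an arithmetic progression.
Enumerate sums a + a' for a ≤ a' (symmetric, so this suffices):
a = -5: -5+-5=-10, -5+-4=-9, -5+3=-2, -5+9=4
a = -4: -4+-4=-8, -4+3=-1, -4+9=5
a = 3: 3+3=6, 3+9=12
a = 9: 9+9=18
Distinct sums: {-10, -9, -8, -2, -1, 4, 5, 6, 12, 18}
|A + A| = 10

|A + A| = 10


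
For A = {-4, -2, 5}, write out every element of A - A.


A - A = {a - a' : a, a' ∈ A}.
Compute a - a' for each ordered pair (a, a'):
a = -4: -4--4=0, -4--2=-2, -4-5=-9
a = -2: -2--4=2, -2--2=0, -2-5=-7
a = 5: 5--4=9, 5--2=7, 5-5=0
Collecting distinct values (and noting 0 appears from a-a):
A - A = {-9, -7, -2, 0, 2, 7, 9}
|A - A| = 7

A - A = {-9, -7, -2, 0, 2, 7, 9}


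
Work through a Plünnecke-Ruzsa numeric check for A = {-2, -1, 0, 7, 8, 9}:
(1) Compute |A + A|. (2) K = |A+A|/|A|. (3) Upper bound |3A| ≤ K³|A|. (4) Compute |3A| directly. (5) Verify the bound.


|A| = 6.
Step 1: Compute A + A by enumerating all 36 pairs.
A + A = {-4, -3, -2, -1, 0, 5, 6, 7, 8, 9, 14, 15, 16, 17, 18}, so |A + A| = 15.
Step 2: Doubling constant K = |A + A|/|A| = 15/6 = 15/6 ≈ 2.5000.
Step 3: Plünnecke-Ruzsa gives |3A| ≤ K³·|A| = (2.5000)³ · 6 ≈ 93.7500.
Step 4: Compute 3A = A + A + A directly by enumerating all triples (a,b,c) ∈ A³; |3A| = 28.
Step 5: Check 28 ≤ 93.7500? Yes ✓.

K = 15/6, Plünnecke-Ruzsa bound K³|A| ≈ 93.7500, |3A| = 28, inequality holds.
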